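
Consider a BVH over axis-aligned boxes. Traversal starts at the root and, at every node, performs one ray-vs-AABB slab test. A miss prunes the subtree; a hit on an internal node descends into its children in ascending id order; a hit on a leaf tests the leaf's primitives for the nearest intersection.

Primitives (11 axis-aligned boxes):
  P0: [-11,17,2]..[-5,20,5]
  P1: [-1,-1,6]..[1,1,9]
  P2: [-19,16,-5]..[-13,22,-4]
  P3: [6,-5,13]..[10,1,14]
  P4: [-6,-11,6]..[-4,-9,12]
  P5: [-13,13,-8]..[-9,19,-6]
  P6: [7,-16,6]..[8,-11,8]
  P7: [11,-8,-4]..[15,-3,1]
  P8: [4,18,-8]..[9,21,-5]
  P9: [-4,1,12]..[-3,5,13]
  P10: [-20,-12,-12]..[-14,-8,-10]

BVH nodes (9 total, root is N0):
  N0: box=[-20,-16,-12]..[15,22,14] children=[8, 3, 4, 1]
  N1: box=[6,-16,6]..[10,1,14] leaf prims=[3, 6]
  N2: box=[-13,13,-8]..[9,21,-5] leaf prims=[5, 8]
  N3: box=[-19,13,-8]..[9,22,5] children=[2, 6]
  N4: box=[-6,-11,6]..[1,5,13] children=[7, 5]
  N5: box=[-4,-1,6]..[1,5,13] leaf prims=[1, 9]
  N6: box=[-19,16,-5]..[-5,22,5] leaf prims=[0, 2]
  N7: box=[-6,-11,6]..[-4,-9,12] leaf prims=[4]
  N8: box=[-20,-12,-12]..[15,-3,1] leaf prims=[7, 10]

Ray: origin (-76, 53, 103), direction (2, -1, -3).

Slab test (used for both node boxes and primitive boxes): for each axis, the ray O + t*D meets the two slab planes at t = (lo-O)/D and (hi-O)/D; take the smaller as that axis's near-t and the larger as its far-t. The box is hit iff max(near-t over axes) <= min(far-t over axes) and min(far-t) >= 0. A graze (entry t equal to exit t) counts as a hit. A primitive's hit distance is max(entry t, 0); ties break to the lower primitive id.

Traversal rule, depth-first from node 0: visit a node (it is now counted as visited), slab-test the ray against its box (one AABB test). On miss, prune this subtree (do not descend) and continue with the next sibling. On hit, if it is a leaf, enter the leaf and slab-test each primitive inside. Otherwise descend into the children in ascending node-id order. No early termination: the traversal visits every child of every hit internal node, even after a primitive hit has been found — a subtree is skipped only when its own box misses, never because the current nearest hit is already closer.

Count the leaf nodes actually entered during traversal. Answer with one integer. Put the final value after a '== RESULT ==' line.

Trace the traversal:
N0 x:[28,91/2] y:[31,69] z:[89/3,115/3] -> hit [31,115/3], descend [1, 3, 4, 8]
  N1 x:[41,43] y:[52,69] z:[89/3,97/3] -> miss, prune
  N3 x:[57/2,85/2] y:[31,40] z:[98/3,37] -> hit [98/3,37], descend [2, 6]
    N2 x:[63/2,85/2] y:[32,40] z:[36,37] -> hit [36,37] leaf, test {P5(miss), P8(miss)}
    N6 x:[57/2,71/2] y:[31,37] z:[98/3,36] -> hit [98/3,71/2] leaf, test {P0@t=33, P2(miss)}
  N4 x:[35,77/2] y:[48,64] z:[30,97/3] -> miss, prune
  N8 x:[28,91/2] y:[56,65] z:[34,115/3] -> miss, prune

order=[0, 1, 3, 2, 6, 4, 8]  |boxes|=7  |leaves|=2  hit=P0

== RESULT ==
2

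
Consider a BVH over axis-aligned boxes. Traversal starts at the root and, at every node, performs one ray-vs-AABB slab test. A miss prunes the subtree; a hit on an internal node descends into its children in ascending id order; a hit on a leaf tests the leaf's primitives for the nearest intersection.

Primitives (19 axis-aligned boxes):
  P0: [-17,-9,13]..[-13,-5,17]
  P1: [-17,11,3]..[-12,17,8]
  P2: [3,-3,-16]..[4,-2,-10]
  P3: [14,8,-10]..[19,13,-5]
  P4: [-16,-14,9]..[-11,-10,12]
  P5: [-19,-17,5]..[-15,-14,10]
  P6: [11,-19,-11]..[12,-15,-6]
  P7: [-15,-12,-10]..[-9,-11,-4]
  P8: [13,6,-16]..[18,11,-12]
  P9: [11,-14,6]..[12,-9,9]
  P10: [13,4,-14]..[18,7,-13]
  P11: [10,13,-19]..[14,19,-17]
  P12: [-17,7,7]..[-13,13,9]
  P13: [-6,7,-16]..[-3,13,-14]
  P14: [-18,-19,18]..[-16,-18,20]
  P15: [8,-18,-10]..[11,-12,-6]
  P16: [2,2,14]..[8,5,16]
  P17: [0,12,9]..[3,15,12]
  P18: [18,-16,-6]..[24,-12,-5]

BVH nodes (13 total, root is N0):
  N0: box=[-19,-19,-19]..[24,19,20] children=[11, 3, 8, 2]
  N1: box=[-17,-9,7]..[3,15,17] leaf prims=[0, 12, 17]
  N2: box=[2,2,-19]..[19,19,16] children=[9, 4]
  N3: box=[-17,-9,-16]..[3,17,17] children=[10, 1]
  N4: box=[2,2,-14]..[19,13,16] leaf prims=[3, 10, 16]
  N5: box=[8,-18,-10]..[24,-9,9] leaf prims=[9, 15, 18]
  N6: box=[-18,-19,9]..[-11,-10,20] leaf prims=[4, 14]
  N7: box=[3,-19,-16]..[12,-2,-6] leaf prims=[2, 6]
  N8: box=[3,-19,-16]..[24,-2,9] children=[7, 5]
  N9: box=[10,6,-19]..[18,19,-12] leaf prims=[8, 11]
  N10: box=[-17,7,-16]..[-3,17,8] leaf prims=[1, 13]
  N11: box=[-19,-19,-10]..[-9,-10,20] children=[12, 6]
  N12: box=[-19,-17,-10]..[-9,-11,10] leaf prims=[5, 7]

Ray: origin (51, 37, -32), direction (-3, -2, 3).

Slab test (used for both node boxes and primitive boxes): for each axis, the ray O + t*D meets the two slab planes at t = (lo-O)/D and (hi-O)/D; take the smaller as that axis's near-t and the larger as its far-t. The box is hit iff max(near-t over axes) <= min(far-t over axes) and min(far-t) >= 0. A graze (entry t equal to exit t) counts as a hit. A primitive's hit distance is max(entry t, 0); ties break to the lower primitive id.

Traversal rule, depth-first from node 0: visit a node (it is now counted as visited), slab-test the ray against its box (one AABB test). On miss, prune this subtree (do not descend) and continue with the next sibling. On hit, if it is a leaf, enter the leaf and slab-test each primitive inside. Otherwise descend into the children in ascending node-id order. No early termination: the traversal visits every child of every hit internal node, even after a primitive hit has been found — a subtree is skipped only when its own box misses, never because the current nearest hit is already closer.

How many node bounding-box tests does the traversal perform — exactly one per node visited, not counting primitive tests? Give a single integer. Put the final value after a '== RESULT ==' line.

Traverse from the root:
N0 x:[9,70/3] y:[9,28] z:[13/3,52/3] -> hit [9,52/3], descend [2, 3, 8, 11]
  N2 x:[32/3,49/3] y:[9,35/2] z:[13/3,16] -> hit [32/3,16], descend [4, 9]
    N4 x:[32/3,49/3] y:[12,35/2] z:[6,16] -> hit [12,16] leaf, test {P3(miss), P10(miss), P16@t=16}
    N9 x:[11,41/3] y:[9,31/2] z:[13/3,20/3] -> miss, prune
  N3 x:[16,68/3] y:[10,23] z:[16/3,49/3] -> hit [16,49/3], descend [1, 10]
    N1 x:[16,68/3] y:[11,23] z:[13,49/3] -> hit [16,49/3] leaf, test {P0(miss), P12(miss), P17(miss)}
    N10 x:[18,68/3] y:[10,15] z:[16/3,40/3] -> miss, prune
  N8 x:[9,16] y:[39/2,28] z:[16/3,41/3] -> miss, prune
  N11 x:[20,70/3] y:[47/2,28] z:[22/3,52/3] -> miss, prune

9 AABB tests over nodes [0, 2, 4, 9, 3, 1, 10, 8, 11]; 2 leaves entered; closest P16.

== RESULT ==
9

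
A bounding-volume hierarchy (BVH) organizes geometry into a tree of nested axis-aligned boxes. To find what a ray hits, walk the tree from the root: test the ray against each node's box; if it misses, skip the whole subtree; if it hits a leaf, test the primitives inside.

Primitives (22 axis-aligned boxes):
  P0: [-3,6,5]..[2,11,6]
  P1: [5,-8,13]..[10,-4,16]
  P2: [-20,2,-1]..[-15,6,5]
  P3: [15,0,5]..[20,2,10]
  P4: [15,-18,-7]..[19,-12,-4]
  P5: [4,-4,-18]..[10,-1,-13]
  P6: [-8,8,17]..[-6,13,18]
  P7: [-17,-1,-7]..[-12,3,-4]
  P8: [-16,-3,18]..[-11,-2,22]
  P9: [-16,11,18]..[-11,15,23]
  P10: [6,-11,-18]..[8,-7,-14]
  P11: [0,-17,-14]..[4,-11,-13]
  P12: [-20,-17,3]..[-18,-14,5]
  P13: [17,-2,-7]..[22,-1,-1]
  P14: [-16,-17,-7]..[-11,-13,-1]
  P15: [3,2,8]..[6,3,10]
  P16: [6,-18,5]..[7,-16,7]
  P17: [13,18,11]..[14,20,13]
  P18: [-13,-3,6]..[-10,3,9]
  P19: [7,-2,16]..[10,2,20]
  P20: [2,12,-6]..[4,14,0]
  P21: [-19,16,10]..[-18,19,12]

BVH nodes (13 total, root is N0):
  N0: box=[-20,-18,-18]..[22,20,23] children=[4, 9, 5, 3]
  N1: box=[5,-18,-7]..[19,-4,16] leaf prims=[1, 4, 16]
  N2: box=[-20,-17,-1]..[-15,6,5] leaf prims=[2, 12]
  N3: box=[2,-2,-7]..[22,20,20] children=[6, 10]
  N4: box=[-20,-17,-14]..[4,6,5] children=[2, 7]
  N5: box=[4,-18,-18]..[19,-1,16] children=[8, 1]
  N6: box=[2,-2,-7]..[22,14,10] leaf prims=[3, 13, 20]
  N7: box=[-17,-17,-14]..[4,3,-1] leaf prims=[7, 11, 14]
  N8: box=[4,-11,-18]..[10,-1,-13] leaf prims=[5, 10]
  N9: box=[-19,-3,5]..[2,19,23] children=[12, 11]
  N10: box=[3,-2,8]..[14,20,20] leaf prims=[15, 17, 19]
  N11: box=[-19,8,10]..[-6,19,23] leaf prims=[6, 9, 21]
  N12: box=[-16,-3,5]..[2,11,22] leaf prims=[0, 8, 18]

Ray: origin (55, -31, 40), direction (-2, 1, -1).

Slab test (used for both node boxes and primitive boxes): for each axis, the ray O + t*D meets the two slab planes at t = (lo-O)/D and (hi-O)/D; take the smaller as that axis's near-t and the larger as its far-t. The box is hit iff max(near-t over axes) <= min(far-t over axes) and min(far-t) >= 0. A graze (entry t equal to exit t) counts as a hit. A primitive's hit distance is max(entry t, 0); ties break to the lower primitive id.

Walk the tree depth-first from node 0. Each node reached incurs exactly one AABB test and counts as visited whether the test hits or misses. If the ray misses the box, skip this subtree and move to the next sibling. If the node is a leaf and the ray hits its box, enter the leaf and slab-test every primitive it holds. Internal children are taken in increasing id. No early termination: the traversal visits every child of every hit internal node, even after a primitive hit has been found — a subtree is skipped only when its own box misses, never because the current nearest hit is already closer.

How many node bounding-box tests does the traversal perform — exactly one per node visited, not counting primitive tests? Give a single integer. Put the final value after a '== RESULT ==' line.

Traverse from the root:
N0 x:[33/2,75/2] y:[13,51] z:[17,58] -> hit [17,75/2], descend [3, 4, 5, 9]
  N3 x:[33/2,53/2] y:[29,51] z:[20,47] -> miss, prune
  N4 x:[51/2,75/2] y:[14,37] z:[35,54] -> hit [35,37], descend [2, 7]
    N2 x:[35,75/2] y:[14,37] z:[35,41] -> hit [35,37] leaf, test {P2@t=35, P12(miss)}
    N7 x:[51/2,36] y:[14,34] z:[41,54] -> miss, prune
  N5 x:[18,51/2] y:[13,30] z:[24,58] -> hit [24,51/2], descend [1, 8]
    N1 x:[18,25] y:[13,27] z:[24,47] -> hit [24,25] leaf, test {P1@t=24, P4(miss), P16(miss)}
    N8 x:[45/2,51/2] y:[20,30] z:[53,58] -> miss, prune
  N9 x:[53/2,37] y:[28,50] z:[17,35] -> hit [28,35], descend [11, 12]
    N11 x:[61/2,37] y:[39,50] z:[17,30] -> miss, prune
    N12 x:[53/2,71/2] y:[28,42] z:[18,35] -> hit [28,35] leaf, test {P0(miss), P8(miss), P18@t=65/2}

Visited [0, 3, 4, 2, 7, 5, 1, 8, 9, 11, 12]. Tests: 11 box, 3 leaf. Nearest: P1.

== RESULT ==
11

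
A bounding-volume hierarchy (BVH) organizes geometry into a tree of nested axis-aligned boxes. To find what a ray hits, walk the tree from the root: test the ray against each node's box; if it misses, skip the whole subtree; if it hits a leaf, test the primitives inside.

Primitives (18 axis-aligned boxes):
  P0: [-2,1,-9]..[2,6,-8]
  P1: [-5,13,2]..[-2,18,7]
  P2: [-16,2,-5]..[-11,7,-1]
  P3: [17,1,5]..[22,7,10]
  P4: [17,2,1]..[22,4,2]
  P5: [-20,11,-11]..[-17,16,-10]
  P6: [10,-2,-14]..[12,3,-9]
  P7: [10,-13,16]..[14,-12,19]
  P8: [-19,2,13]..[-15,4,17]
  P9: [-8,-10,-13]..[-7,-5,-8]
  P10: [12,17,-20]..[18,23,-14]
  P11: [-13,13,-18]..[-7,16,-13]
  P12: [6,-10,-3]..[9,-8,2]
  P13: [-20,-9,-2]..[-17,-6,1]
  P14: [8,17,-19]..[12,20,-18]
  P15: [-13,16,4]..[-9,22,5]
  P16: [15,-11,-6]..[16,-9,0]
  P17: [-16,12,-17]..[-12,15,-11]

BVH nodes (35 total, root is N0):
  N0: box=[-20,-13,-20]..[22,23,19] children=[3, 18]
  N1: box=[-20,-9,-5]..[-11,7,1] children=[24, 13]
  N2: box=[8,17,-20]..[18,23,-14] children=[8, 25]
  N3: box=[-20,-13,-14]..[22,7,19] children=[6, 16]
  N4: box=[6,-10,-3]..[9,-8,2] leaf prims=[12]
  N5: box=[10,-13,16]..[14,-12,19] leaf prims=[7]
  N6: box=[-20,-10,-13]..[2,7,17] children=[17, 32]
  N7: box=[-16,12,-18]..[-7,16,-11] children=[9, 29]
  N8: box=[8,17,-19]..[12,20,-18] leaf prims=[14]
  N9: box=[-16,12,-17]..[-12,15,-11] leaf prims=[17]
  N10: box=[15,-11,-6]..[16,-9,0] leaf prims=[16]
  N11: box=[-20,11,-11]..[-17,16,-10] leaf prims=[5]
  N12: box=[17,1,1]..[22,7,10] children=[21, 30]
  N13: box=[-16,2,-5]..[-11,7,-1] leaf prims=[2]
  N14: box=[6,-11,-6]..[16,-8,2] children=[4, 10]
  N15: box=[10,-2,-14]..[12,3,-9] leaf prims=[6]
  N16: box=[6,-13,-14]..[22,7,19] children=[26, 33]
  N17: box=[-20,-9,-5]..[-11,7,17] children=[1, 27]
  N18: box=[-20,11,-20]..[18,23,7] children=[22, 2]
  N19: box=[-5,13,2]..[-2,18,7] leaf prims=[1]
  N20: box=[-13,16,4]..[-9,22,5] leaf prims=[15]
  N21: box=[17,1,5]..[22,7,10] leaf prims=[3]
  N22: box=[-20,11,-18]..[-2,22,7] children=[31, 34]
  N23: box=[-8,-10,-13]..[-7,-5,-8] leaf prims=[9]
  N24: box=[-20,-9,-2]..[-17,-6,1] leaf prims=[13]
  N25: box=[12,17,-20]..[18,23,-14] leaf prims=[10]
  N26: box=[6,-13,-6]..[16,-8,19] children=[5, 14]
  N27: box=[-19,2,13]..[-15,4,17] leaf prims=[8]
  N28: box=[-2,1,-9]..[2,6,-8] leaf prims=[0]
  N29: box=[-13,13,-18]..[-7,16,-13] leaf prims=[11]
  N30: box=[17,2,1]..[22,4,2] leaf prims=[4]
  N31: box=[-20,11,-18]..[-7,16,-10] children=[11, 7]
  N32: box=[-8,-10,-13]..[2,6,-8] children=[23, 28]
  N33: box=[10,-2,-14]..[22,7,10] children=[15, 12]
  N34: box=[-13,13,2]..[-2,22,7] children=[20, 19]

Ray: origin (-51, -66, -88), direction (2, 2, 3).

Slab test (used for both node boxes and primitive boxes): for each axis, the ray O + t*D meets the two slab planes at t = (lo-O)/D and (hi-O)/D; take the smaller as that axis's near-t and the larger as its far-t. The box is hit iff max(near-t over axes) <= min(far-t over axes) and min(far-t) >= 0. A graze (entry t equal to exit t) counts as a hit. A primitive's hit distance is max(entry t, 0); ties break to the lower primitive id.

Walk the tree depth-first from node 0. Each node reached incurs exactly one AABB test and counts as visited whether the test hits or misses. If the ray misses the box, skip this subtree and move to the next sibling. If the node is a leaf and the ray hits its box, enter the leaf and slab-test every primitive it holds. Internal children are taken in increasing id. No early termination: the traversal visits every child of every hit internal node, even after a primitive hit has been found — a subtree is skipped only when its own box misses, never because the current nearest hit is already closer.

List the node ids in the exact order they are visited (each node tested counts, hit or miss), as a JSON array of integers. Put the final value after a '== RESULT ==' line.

Walk:
N0 x:[31/2,73/2] y:[53/2,89/2] z:[68/3,107/3] -> hit [53/2,107/3], descend [3, 18]
  N3 x:[31/2,73/2] y:[53/2,73/2] z:[74/3,107/3] -> hit [53/2,107/3], descend [6, 16]
    N6 x:[31/2,53/2] y:[28,73/2] z:[25,35] -> miss, prune
    N16 x:[57/2,73/2] y:[53/2,73/2] z:[74/3,107/3] -> hit [57/2,107/3], descend [26, 33]
      N26 x:[57/2,67/2] y:[53/2,29] z:[82/3,107/3] -> hit [57/2,29], descend [5, 14]
        N5 x:[61/2,65/2] y:[53/2,27] z:[104/3,107/3] -> miss, prune
        N14 x:[57/2,67/2] y:[55/2,29] z:[82/3,30] -> hit [57/2,29], descend [4, 10]
          N4 x:[57/2,30] y:[28,29] z:[85/3,30] -> hit [57/2,29] leaf, test {P12@t=57/2}
          N10 x:[33,67/2] y:[55/2,57/2] z:[82/3,88/3] -> miss, prune
      N33 x:[61/2,73/2] y:[32,73/2] z:[74/3,98/3] -> hit [32,98/3], descend [12, 15]
        N12 x:[34,73/2] y:[67/2,73/2] z:[89/3,98/3] -> miss, prune
        N15 x:[61/2,63/2] y:[32,69/2] z:[74/3,79/3] -> miss, prune
  N18 x:[31/2,69/2] y:[77/2,89/2] z:[68/3,95/3] -> miss, prune

Summary -> nodes [0, 3, 6, 16, 26, 5, 14, 4, 10, 33, 12, 15, 18]; box-tests=13; leaf-entries=1; first=P12

== RESULT ==
[0, 3, 6, 16, 26, 5, 14, 4, 10, 33, 12, 15, 18]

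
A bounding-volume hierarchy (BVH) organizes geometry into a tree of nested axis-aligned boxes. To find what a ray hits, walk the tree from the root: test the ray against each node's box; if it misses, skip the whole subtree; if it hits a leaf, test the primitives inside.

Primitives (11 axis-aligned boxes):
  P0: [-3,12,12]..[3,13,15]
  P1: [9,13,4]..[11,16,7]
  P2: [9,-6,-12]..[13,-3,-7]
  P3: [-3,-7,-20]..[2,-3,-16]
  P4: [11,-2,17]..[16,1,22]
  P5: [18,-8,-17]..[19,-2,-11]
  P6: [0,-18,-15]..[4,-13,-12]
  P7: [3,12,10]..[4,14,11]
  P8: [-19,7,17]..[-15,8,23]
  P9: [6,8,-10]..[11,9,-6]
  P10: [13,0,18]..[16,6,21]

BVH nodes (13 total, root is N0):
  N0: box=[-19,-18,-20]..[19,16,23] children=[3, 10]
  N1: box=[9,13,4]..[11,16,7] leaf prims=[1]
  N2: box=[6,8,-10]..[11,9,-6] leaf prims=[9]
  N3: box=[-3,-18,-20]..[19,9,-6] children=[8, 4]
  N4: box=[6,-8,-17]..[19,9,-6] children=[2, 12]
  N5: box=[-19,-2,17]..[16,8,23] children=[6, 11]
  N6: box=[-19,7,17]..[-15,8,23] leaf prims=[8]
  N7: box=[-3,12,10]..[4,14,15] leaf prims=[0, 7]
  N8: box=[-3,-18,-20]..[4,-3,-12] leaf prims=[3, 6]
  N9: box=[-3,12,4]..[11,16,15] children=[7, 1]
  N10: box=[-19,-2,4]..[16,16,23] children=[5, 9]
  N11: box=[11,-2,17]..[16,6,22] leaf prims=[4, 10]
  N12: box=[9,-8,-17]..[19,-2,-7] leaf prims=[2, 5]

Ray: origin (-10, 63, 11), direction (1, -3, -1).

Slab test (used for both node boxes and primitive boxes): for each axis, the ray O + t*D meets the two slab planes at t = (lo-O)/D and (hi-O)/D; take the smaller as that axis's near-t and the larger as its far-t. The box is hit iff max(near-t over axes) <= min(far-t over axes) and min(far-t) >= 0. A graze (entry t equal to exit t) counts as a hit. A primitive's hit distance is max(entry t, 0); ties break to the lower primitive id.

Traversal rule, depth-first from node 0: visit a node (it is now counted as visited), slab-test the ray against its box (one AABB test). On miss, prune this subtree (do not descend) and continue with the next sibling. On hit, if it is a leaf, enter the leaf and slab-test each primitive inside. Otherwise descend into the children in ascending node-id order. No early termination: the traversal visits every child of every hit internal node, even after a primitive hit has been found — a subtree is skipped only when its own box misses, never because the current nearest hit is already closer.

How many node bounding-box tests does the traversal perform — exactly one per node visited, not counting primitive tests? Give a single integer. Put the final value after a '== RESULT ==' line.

Walk:
N0 x:[-9,29] y:[47/3,27] z:[-12,31] -> hit [47/3,27], descend [3, 10]
  N3 x:[7,29] y:[18,27] z:[17,31] -> hit [18,27], descend [4, 8]
    N4 x:[16,29] y:[18,71/3] z:[17,28] -> hit [18,71/3], descend [2, 12]
      N2 x:[16,21] y:[18,55/3] z:[17,21] -> hit [18,55/3] leaf, test {P9@t=18}
      N12 x:[19,29] y:[65/3,71/3] z:[18,28] -> hit [65/3,71/3] leaf, test {P2@t=22, P5(miss)}
    N8 x:[7,14] y:[22,27] z:[23,31] -> miss, prune
  N10 x:[-9,26] y:[47/3,65/3] z:[-12,7] -> miss, prune

Summary -> nodes [0, 3, 4, 2, 12, 8, 10]; box-tests=7; leaf-entries=2; first=P9

== RESULT ==
7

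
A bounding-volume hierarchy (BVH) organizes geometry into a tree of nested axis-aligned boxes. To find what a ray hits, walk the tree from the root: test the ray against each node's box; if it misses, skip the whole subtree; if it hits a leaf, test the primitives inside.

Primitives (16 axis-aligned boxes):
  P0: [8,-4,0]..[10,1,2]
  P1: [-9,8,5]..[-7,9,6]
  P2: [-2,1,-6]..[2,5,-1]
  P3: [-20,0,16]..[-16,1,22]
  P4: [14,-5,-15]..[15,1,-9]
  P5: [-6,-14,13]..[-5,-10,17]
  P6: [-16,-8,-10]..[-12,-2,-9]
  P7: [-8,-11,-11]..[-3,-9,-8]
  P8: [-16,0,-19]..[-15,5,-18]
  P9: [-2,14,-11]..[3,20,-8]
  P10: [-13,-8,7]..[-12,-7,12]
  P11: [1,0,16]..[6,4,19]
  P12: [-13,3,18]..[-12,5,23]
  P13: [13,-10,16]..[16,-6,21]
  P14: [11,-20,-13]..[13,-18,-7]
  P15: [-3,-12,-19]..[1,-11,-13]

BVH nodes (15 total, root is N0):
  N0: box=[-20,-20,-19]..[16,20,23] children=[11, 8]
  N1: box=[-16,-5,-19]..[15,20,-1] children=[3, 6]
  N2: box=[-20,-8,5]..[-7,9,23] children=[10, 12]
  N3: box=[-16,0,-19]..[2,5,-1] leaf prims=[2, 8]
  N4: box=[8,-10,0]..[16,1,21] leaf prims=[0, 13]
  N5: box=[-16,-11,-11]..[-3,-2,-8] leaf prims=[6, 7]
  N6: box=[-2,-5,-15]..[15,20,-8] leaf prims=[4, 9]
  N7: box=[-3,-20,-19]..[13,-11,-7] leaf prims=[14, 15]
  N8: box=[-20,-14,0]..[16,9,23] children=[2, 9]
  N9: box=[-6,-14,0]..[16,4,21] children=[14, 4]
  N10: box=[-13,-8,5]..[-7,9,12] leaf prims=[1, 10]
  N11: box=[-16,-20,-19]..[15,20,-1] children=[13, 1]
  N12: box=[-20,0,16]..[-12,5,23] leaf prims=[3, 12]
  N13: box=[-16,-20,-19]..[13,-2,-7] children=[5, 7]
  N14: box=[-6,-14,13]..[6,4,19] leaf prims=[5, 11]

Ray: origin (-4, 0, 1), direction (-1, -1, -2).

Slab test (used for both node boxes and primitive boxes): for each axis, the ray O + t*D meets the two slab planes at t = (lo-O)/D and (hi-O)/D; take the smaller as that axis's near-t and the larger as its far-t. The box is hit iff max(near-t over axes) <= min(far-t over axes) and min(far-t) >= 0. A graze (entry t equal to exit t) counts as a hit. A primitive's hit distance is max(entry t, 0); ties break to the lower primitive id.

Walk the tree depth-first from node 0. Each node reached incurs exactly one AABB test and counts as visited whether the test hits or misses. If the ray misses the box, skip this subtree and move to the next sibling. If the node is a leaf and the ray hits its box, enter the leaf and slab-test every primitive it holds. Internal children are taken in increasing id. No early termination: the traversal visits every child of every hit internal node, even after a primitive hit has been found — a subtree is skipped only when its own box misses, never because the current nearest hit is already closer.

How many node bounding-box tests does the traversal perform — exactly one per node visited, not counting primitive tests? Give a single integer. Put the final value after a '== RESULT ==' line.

Trace the traversal:
N0 x:[-20,16] y:[-20,20] z:[-11,10] -> hit [-11,10], descend [8, 11]
  N8 x:[-20,16] y:[-9,14] z:[-11,1/2] -> hit [-9,1/2], descend [2, 9]
    N2 x:[3,16] y:[-9,8] z:[-11,-2] -> miss, prune
    N9 x:[-20,2] y:[-4,14] z:[-10,1/2] -> hit [-4,1/2], descend [4, 14]
      N4 x:[-20,-12] y:[-1,10] z:[-10,1/2] -> miss, prune
      N14 x:[-10,2] y:[-4,14] z:[-9,-6] -> miss, prune
  N11 x:[-19,12] y:[-20,20] z:[1,10] -> hit [1,10], descend [1, 13]
    N1 x:[-19,12] y:[-20,5] z:[1,10] -> hit [1,5], descend [3, 6]
      N3 x:[-6,12] y:[-5,0] z:[1,10] -> miss, prune
      N6 x:[-19,-2] y:[-20,5] z:[9/2,8] -> miss, prune
    N13 x:[-17,12] y:[2,20] z:[4,10] -> hit [4,10], descend [5, 7]
      N5 x:[-1,12] y:[2,11] z:[9/2,6] -> hit [9/2,6] leaf, test {P6(miss), P7(miss)}
      N7 x:[-17,-1] y:[11,20] z:[4,10] -> miss, prune

13 AABB tests over nodes [0, 8, 2, 9, 4, 14, 11, 1, 3, 6, 13, 5, 7]; 1 leaf entered; closest miss.

== RESULT ==
13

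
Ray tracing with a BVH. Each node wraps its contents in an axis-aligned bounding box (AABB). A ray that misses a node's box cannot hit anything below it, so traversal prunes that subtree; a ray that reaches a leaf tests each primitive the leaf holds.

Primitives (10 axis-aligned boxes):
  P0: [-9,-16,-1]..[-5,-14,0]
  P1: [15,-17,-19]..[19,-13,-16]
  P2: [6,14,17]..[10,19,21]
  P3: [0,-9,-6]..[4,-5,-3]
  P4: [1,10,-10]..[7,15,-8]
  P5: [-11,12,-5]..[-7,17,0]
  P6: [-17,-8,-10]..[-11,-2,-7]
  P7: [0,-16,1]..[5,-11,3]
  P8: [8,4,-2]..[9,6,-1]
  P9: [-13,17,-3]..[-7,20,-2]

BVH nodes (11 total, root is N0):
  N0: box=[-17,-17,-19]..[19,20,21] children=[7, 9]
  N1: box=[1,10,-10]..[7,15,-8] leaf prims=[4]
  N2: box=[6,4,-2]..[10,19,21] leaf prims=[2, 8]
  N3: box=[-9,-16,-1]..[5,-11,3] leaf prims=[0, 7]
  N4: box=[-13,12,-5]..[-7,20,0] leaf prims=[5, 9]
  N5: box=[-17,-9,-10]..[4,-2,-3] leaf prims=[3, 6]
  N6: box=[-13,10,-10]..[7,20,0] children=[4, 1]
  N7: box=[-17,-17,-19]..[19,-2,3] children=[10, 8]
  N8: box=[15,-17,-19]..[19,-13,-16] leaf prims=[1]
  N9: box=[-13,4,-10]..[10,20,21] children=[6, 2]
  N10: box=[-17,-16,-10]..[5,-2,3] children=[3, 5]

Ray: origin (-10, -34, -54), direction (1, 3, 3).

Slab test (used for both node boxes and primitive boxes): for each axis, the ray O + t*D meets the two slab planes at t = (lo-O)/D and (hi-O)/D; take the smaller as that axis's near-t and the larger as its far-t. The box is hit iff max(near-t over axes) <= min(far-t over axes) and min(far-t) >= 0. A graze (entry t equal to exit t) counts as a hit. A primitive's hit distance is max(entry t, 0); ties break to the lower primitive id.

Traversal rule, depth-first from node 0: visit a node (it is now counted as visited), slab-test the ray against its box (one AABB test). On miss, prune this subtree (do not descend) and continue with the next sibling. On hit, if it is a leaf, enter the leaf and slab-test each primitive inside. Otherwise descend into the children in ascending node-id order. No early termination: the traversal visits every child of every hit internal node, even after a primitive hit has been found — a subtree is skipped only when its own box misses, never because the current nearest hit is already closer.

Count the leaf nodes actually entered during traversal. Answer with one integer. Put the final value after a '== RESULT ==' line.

Walk:
N0 x:[-7,29] y:[17/3,18] z:[35/3,25] -> hit [35/3,18], descend [7, 9]
  N7 x:[-7,29] y:[17/3,32/3] z:[35/3,19] -> miss, prune
  N9 x:[-3,20] y:[38/3,18] z:[44/3,25] -> hit [44/3,18], descend [2, 6]
    N2 x:[16,20] y:[38/3,53/3] z:[52/3,25] -> hit [52/3,53/3] leaf, test {P2(miss), P8(miss)}
    N6 x:[-3,17] y:[44/3,18] z:[44/3,18] -> hit [44/3,17], descend [1, 4]
      N1 x:[11,17] y:[44/3,49/3] z:[44/3,46/3] -> hit [44/3,46/3] leaf, test {P4@t=44/3}
      N4 x:[-3,3] y:[46/3,18] z:[49/3,18] -> miss, prune

7 AABB tests over nodes [0, 7, 9, 2, 6, 1, 4]; 2 leaves entered; closest P4.

== RESULT ==
2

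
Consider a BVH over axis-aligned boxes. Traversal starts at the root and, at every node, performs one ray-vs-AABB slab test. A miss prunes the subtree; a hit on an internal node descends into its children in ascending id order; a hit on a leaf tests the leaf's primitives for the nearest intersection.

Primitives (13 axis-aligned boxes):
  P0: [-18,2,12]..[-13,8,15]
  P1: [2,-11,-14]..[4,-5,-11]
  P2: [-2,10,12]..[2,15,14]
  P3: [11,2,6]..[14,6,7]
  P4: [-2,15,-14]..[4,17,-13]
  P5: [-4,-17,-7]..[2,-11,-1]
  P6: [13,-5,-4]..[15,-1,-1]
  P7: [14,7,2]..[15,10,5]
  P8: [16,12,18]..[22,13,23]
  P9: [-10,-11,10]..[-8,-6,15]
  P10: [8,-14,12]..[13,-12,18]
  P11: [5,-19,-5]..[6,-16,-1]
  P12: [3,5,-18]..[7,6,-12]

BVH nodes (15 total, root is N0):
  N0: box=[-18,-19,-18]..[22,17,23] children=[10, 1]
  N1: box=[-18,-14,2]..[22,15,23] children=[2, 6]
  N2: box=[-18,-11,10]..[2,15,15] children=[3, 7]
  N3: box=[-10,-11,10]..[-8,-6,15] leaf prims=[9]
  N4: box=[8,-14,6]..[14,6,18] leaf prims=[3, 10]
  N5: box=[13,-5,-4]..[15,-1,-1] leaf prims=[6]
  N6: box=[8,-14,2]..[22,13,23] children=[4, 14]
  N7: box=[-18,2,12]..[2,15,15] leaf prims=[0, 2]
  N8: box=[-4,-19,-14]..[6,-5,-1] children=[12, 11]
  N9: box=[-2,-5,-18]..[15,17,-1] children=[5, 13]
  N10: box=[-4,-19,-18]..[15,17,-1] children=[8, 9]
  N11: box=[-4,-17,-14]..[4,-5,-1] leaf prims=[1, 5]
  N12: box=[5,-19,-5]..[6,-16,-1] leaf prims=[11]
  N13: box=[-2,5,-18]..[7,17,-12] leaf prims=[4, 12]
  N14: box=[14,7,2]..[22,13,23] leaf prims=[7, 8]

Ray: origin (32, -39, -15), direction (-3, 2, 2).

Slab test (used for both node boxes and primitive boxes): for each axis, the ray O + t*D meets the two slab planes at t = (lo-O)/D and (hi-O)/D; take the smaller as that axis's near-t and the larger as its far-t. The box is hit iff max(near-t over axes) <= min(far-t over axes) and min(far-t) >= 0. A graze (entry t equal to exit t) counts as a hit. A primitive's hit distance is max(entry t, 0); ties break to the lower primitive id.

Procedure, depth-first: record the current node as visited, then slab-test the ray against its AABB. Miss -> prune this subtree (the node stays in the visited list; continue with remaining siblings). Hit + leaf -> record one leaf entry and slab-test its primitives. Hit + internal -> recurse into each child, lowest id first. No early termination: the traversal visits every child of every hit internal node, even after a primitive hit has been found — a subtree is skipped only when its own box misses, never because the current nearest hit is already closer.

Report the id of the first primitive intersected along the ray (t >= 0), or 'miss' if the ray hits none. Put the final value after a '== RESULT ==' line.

Traverse from the root:
N0 x:[10/3,50/3] y:[10,28] z:[-3/2,19] -> hit [10,50/3], descend [1, 10]
  N1 x:[10/3,50/3] y:[25/2,27] z:[17/2,19] -> hit [25/2,50/3], descend [2, 6]
    N2 x:[10,50/3] y:[14,27] z:[25/2,15] -> hit [14,15], descend [3, 7]
      N3 x:[40/3,14] y:[14,33/2] z:[25/2,15] -> hit [14,14] leaf, test {P9@t=14}
      N7 x:[10,50/3] y:[41/2,27] z:[27/2,15] -> miss, prune
    N6 x:[10/3,8] y:[25/2,26] z:[17/2,19] -> miss, prune
  N10 x:[17/3,12] y:[10,28] z:[-3/2,7] -> miss, prune

order=[0, 1, 2, 3, 7, 6, 10]  |boxes|=7  |leaves|=1  hit=P9

== RESULT ==
9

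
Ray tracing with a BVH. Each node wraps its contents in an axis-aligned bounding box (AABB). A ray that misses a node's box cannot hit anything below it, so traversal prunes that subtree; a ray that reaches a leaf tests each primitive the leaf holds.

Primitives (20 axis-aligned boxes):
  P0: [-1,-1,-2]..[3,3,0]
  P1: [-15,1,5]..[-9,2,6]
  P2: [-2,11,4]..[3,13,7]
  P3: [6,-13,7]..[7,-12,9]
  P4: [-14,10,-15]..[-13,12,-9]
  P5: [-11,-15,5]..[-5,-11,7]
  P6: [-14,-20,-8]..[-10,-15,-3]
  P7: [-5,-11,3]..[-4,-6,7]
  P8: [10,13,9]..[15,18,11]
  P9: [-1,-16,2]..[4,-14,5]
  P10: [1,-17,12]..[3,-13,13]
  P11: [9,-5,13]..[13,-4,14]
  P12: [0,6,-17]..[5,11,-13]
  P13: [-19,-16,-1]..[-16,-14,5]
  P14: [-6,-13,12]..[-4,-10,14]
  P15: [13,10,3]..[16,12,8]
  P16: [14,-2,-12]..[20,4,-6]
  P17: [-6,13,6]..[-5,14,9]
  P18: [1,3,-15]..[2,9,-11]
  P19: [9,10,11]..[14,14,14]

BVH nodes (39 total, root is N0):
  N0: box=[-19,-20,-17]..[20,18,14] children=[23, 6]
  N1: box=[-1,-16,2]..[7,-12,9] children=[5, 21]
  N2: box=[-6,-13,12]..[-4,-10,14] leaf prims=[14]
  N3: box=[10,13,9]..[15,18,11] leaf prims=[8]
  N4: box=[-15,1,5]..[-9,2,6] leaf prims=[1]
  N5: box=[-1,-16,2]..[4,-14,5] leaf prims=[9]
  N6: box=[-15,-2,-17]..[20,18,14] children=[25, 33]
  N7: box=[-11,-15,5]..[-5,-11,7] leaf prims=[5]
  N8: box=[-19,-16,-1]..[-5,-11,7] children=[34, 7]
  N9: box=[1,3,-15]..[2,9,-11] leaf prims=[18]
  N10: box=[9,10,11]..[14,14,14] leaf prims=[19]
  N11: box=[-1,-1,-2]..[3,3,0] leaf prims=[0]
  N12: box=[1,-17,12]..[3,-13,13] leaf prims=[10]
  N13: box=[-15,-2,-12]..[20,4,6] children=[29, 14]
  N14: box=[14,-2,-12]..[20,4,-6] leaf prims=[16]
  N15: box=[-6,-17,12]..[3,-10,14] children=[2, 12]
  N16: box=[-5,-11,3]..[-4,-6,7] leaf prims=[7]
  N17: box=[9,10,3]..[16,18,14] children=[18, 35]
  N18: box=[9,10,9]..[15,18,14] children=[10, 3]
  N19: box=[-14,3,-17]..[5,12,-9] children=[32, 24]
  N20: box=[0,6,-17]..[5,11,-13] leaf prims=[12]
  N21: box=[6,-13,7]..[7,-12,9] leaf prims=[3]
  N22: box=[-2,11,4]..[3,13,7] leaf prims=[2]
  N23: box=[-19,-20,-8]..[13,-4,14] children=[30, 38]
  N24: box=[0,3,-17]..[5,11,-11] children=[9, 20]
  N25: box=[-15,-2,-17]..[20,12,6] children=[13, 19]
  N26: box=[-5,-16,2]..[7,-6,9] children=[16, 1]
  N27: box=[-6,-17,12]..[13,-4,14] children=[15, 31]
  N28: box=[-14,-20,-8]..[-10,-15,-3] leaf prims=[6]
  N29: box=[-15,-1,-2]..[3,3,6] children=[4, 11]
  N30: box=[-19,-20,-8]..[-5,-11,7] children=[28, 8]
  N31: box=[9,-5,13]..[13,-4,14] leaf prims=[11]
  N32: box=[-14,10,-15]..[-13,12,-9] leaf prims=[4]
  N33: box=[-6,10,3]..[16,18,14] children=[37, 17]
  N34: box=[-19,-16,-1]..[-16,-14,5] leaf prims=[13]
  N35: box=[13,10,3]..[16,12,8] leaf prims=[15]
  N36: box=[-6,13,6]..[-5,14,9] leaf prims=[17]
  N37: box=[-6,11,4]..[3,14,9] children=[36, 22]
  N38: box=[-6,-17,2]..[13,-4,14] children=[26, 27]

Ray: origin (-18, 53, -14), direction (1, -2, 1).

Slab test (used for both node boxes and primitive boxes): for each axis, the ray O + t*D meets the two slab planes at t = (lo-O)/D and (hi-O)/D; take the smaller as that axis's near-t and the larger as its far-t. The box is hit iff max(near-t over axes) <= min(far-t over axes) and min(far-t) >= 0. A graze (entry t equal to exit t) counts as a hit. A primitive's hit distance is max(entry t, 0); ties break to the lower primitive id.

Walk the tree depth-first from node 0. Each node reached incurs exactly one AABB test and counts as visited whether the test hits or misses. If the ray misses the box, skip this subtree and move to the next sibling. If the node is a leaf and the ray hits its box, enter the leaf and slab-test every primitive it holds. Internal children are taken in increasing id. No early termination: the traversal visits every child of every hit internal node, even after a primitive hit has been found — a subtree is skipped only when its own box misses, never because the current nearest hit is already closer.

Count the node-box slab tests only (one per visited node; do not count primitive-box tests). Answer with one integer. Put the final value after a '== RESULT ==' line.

Traverse from the root:
N0 x:[-1,38] y:[35/2,73/2] z:[-3,28] -> hit [35/2,28], descend [6, 23]
  N6 x:[3,38] y:[35/2,55/2] z:[-3,28] -> hit [35/2,55/2], descend [25, 33]
    N25 x:[3,38] y:[41/2,55/2] z:[-3,20] -> miss, prune
    N33 x:[12,34] y:[35/2,43/2] z:[17,28] -> hit [35/2,43/2], descend [17, 37]
      N17 x:[27,34] y:[35/2,43/2] z:[17,28] -> miss, prune
      N37 x:[12,21] y:[39/2,21] z:[18,23] -> hit [39/2,21], descend [22, 36]
        N22 x:[16,21] y:[20,21] z:[18,21] -> hit [20,21] leaf, test {P2@t=20}
        N36 x:[12,13] y:[39/2,20] z:[20,23] -> miss, prune
  N23 x:[-1,31] y:[57/2,73/2] z:[6,28] -> miss, prune

Visited [0, 6, 25, 33, 17, 37, 22, 36, 23]. Tests: 9 box, 1 leaf. Nearest: P2.

== RESULT ==
9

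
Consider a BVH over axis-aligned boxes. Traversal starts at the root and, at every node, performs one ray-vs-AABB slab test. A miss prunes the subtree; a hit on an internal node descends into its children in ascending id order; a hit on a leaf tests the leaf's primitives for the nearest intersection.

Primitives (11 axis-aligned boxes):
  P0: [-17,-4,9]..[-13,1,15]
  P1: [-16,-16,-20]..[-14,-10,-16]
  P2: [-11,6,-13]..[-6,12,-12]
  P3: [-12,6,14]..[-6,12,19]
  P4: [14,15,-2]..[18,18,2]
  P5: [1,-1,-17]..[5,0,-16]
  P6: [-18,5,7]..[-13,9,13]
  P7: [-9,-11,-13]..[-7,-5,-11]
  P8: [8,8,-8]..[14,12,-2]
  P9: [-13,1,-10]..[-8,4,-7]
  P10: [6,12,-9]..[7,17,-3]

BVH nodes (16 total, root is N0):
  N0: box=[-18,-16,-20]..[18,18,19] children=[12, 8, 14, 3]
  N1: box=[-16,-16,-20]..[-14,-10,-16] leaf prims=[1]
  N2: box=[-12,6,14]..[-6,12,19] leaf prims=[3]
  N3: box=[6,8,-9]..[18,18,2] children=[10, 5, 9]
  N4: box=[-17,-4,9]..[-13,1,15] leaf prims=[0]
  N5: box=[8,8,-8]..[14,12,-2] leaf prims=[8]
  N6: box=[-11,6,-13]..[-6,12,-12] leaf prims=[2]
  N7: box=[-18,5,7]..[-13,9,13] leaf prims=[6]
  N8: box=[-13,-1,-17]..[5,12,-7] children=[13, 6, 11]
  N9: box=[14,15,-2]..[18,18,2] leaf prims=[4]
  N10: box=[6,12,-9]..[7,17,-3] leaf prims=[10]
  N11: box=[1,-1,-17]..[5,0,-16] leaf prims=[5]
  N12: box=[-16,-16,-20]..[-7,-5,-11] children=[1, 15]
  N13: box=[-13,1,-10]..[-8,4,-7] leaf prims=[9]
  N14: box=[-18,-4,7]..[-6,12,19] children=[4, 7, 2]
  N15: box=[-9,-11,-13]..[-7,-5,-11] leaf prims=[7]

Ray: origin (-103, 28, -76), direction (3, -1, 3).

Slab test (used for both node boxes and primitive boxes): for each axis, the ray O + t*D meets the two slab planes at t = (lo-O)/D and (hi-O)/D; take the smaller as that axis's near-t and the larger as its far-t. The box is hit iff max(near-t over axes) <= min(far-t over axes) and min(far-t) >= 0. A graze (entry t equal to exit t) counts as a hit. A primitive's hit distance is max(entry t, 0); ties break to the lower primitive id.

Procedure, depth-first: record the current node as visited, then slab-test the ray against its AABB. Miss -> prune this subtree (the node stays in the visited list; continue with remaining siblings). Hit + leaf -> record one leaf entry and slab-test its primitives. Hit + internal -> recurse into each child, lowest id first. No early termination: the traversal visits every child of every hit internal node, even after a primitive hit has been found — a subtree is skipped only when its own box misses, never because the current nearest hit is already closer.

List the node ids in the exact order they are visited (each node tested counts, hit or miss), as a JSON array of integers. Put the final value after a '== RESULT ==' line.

Walk:
N0 x:[85/3,121/3] y:[10,44] z:[56/3,95/3] -> hit [85/3,95/3], descend [3, 8, 12, 14]
  N3 x:[109/3,121/3] y:[10,20] z:[67/3,26] -> miss, prune
  N8 x:[30,36] y:[16,29] z:[59/3,23] -> miss, prune
  N12 x:[29,32] y:[33,44] z:[56/3,65/3] -> miss, prune
  N14 x:[85/3,97/3] y:[16,32] z:[83/3,95/3] -> hit [85/3,95/3], descend [2, 4, 7]
    N2 x:[91/3,97/3] y:[16,22] z:[30,95/3] -> miss, prune
    N4 x:[86/3,30] y:[27,32] z:[85/3,91/3] -> hit [86/3,30] leaf, test {P0@t=86/3}
    N7 x:[85/3,30] y:[19,23] z:[83/3,89/3] -> miss, prune

Summary -> nodes [0, 3, 8, 12, 14, 2, 4, 7]; box-tests=8; leaf-entries=1; first=P0

== RESULT ==
[0, 3, 8, 12, 14, 2, 4, 7]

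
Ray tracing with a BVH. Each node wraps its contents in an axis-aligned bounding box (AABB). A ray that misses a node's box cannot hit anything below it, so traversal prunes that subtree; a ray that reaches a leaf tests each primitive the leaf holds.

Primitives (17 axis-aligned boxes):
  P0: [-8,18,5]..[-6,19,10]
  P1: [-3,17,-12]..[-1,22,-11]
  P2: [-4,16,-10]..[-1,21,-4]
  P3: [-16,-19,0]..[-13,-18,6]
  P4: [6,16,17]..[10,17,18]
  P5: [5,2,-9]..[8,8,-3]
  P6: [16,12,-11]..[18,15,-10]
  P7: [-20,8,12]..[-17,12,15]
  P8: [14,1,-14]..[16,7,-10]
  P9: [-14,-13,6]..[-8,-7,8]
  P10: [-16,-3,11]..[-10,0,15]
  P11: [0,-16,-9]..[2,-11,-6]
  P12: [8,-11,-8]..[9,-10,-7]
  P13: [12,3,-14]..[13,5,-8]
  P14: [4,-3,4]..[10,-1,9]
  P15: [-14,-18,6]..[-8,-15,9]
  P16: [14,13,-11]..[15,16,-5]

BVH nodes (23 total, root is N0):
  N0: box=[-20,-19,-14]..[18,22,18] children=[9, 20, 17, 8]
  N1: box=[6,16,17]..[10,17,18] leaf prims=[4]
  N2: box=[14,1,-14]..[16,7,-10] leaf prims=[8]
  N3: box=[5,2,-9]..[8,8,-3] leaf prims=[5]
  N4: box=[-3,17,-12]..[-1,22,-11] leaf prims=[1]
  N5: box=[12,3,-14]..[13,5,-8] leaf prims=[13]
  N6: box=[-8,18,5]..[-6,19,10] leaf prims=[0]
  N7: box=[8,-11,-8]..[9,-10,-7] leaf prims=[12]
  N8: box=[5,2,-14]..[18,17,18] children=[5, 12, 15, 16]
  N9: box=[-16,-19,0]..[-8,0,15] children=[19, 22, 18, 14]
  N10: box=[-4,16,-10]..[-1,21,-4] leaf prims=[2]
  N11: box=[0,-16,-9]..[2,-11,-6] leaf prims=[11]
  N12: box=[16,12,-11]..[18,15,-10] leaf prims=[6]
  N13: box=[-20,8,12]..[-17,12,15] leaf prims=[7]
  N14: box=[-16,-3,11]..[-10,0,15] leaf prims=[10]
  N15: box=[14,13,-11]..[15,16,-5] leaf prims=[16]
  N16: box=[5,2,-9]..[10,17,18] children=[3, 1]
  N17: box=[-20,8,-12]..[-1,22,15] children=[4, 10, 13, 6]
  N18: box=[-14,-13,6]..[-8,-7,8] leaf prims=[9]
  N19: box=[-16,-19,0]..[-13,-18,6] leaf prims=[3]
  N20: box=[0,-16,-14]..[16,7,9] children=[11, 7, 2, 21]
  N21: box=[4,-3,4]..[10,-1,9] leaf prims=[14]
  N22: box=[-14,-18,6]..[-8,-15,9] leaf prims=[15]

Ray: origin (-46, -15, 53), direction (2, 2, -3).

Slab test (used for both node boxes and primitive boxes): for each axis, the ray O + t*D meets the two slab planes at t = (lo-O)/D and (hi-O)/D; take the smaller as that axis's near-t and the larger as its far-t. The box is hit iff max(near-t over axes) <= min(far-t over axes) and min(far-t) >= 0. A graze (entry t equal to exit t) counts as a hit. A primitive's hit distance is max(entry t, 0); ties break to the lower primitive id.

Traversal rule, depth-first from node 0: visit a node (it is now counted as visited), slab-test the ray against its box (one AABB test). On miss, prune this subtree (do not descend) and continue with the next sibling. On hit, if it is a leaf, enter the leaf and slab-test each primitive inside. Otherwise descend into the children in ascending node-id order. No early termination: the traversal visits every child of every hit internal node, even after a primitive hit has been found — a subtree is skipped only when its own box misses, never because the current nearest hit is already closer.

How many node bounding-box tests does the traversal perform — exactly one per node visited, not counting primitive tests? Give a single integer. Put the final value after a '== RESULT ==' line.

Trace the traversal:
N0 x:[13,32] y:[-2,37/2] z:[35/3,67/3] -> hit [13,37/2], descend [8, 9, 17, 20]
  N8 x:[51/2,32] y:[17/2,16] z:[35/3,67/3] -> miss, prune
  N9 x:[15,19] y:[-2,15/2] z:[38/3,53/3] -> miss, prune
  N17 x:[13,45/2] y:[23/2,37/2] z:[38/3,65/3] -> hit [13,37/2], descend [4, 6, 10, 13]
    N4 x:[43/2,45/2] y:[16,37/2] z:[64/3,65/3] -> miss, prune
    N6 x:[19,20] y:[33/2,17] z:[43/3,16] -> miss, prune
    N10 x:[21,45/2] y:[31/2,18] z:[19,21] -> miss, prune
    N13 x:[13,29/2] y:[23/2,27/2] z:[38/3,41/3] -> hit [13,27/2] leaf, test {P7@t=13}
  N20 x:[23,31] y:[-1/2,11] z:[44/3,67/3] -> miss, prune

9 AABB tests over nodes [0, 8, 9, 17, 4, 6, 10, 13, 20]; 1 leaf entered; closest P7.

== RESULT ==
9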